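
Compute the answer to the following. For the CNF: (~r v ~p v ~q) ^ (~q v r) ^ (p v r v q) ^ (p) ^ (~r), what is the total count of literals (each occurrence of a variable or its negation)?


Counting literals in each clause:
Clause 1: 3 literal(s)
Clause 2: 2 literal(s)
Clause 3: 3 literal(s)
Clause 4: 1 literal(s)
Clause 5: 1 literal(s)
Total = 10

10


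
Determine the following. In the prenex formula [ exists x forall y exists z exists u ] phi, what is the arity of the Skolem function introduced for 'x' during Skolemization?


Quantifier prefix: exists x forall y exists z exists u
'x' is existentially quantified at position 1.
No universal quantifiers precede it.
Skolem function arity = 0 (a Skolem constant)

0


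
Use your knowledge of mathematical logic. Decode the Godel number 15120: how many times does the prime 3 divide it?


Factorize 15120 by dividing by 3 repeatedly.
Division steps: 3 divides 15120 exactly 3 time(s).
Exponent of 3 = 3

3


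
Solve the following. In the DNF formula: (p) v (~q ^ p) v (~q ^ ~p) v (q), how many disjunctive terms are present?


A DNF formula is a disjunction of terms (conjunctions).
Terms are separated by v.
Counting the disjuncts: 4 terms.

4


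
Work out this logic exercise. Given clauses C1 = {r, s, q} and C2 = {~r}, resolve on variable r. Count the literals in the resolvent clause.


Remove r from C1 and ~r from C2.
C1 remainder: {s, q}
C2 remainder: {}
Union (resolvent): {q, s}
Resolvent has 2 literal(s).

2


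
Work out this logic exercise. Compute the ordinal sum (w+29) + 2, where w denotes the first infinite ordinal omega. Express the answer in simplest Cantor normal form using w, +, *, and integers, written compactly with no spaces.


Compute (w+29) + 2.
Ordinal + is associative but NOT commutative; for finite n>0, n + w = w but w + n stays w+n.
By associativity: (w+29) + 2 = w + (29+2) = w+31.
Result = w+31

w+31


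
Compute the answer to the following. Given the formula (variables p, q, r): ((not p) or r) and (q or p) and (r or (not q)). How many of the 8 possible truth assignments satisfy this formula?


Evaluate all 8 assignments for p, q, r:
p=0, q=0, r=0: 0
p=0, q=0, r=1: 0
p=0, q=1, r=0: 0
p=0, q=1, r=1: 1
p=1, q=0, r=0: 0
p=1, q=0, r=1: 1
p=1, q=1, r=0: 0
p=1, q=1, r=1: 1
Satisfying count = 3

3


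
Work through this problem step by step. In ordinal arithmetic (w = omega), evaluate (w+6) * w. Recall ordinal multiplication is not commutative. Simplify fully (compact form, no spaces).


Compute (w+6) * w.
Ordinal * is associative and left-distributive over +, but NOT commutative; for finite n>1, n*w = w but w*n stays w*n.
(w+6) * w = sup{(w+6)*k : k<w} = sup{w*k+6} = w^2 (the +6 tail is absorbed in the limit).
Result = w^2

w^2


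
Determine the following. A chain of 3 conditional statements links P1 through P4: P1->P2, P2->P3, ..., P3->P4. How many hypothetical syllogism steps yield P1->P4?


With 3 implications in a chain connecting 4 propositions:
P1->P2, P2->P3, ..., P3->P4
Steps needed = (number of implications) - 1 = 3 - 1 = 2

2


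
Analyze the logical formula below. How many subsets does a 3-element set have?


The power set of a set with n elements has 2^n elements.
|P(S)| = 2^3 = 8

8


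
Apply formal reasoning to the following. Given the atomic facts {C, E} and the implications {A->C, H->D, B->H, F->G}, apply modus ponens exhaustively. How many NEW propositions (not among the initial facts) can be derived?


Initial facts: {C, E}
Apply modus ponens to closure:
  (no implication fires)
Final known: {C, E}
New propositions: {(none)}
Count = 0

0


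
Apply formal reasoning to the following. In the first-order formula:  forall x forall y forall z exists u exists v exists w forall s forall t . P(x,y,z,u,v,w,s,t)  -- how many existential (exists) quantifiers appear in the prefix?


Quantifier prefix: forall x forall y forall z exists u exists v exists w forall s forall t
Mark each quantifier type:
  U U U E E E U U
Universal count = 5, Existential count = 3
Asked for existential (exists) quantifiers: 3

3


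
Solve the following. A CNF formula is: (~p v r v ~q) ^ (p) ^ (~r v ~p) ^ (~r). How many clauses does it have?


A CNF formula is a conjunction of clauses.
Clauses are separated by ^.
Counting the conjuncts: 4 clauses.

4


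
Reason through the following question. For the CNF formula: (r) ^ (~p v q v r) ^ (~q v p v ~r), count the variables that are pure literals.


Check each variable for pure literal status:
p: mixed (not pure)
q: mixed (not pure)
r: mixed (not pure)
Pure literal count = 0

0


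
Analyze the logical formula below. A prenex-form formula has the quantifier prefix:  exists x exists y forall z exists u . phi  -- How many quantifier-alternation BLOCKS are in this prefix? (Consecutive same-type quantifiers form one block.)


Quantifier-type sequence: E E A E  (A=forall, E=exists)
Group into maximal same-type runs:
  Ex2 | Ax1 | Ex1
Number of blocks = 3

3


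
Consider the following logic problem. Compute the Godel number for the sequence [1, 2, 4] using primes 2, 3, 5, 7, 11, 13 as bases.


Encode each element as an exponent of the corresponding prime:
  2^1 = 2
  3^2 = 9
  5^4 = 625
Product = 2 * 9 * 625 = 11250

11250


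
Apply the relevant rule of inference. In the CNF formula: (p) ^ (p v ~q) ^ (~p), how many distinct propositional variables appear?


Identify each variable that appears in the formula.
Variables found: p, q
Count = 2

2


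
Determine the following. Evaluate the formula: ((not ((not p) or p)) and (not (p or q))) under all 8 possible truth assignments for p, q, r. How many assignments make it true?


Check all 8 assignments:
p=0, q=0, r=0: 0
p=0, q=0, r=1: 0
p=0, q=1, r=0: 0
p=0, q=1, r=1: 0
p=1, q=0, r=0: 0
p=1, q=0, r=1: 0
p=1, q=1, r=0: 0
p=1, q=1, r=1: 0
Count of True = 0

0


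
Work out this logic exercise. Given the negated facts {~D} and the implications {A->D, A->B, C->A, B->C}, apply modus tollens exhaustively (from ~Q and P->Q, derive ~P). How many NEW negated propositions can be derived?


Initial negated facts: {~D}
Apply modus tollens to closure:
  ~D and A->D  =>  ~A
  ~A and C->A  =>  ~C
  ~C and B->C  =>  ~B
Final negated: {~A, ~B, ~C, ~D}
New negations: {~A, ~B, ~C}
Count = 3

3


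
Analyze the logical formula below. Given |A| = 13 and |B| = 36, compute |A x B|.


The Cartesian product A x B contains all ordered pairs (a, b).
|A x B| = |A| * |B| = 13 * 36 = 468

468


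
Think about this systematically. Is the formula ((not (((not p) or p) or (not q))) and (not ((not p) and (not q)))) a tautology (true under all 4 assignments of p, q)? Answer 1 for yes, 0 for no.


Check all 4 assignments:
p=0, q=0: 0
p=0, q=1: 0
p=1, q=0: 0
p=1, q=1: 0
Satisfying count = 0/4.
Tautology iff count = 4: no.

0


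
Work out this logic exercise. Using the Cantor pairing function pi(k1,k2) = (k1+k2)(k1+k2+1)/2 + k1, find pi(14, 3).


k1 + k2 = 17
(k1+k2)(k1+k2+1)/2 = 17 * 18 / 2 = 153
pi = 153 + 14 = 167

167


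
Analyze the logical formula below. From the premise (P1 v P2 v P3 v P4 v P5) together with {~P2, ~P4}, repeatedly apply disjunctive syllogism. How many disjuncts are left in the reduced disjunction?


Original disjuncts (5): P1, P2, P3, P4, P5
Negated (eliminate): ~P2, ~P4
Remaining disjuncts: P1, P3, P5
Count = 5 - 2 = 3

3


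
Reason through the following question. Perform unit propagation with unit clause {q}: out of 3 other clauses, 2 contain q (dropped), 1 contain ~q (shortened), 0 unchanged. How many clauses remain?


Satisfied (removed): 2
Shortened (remain): 1
Unchanged (remain): 0
Remaining = 1 + 0 = 1

1


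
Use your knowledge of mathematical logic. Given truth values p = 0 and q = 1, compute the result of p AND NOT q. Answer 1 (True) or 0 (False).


p = 0, q = 1
Operation: p AND NOT q
Evaluate: 0 AND NOT 1 = 0

0


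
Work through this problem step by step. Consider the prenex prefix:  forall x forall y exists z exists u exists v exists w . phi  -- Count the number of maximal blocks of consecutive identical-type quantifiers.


Quantifier-type sequence: A A E E E E  (A=forall, E=exists)
Group into maximal same-type runs:
  Ax2 | Ex4
Number of blocks = 2

2


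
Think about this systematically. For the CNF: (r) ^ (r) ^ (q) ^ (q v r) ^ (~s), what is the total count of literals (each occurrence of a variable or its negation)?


Counting literals in each clause:
Clause 1: 1 literal(s)
Clause 2: 1 literal(s)
Clause 3: 1 literal(s)
Clause 4: 2 literal(s)
Clause 5: 1 literal(s)
Total = 6

6


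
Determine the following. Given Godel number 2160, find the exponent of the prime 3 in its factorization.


Factorize 2160 by dividing by 3 repeatedly.
Division steps: 3 divides 2160 exactly 3 time(s).
Exponent of 3 = 3

3


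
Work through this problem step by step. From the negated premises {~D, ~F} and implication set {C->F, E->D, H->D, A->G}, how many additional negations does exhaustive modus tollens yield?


Initial negated facts: {~D, ~F}
Apply modus tollens to closure:
  ~F and C->F  =>  ~C
  ~D and E->D  =>  ~E
  ~D and H->D  =>  ~H
Final negated: {~C, ~D, ~E, ~F, ~H}
New negations: {~C, ~E, ~H}
Count = 3

3


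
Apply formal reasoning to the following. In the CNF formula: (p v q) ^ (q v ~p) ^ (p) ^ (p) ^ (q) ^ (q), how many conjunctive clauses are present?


A CNF formula is a conjunction of clauses.
Clauses are separated by ^.
Counting the conjuncts: 6 clauses.

6


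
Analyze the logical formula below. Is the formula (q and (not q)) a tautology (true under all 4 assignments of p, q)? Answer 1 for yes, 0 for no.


Check all 4 assignments:
p=0, q=0: 0
p=0, q=1: 0
p=1, q=0: 0
p=1, q=1: 0
Satisfying count = 0/4.
Tautology iff count = 4: no.

0


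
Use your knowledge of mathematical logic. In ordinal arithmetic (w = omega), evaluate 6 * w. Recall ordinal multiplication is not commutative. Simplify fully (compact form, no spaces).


Compute 6 * w.
Ordinal * is associative and left-distributive over +, but NOT commutative; for finite n>1, n*w = w but w*n stays w*n.
For finite n>0, n * w = sup{n*k : k<w} = w. So 6 * w = w.
Result = w

w


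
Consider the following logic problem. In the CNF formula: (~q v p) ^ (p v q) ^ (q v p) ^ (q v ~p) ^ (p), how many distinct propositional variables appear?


Identify each variable that appears in the formula.
Variables found: p, q
Count = 2

2


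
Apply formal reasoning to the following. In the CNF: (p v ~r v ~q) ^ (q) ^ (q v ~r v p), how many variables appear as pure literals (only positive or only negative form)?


Check each variable for pure literal status:
p: pure positive
q: mixed (not pure)
r: pure negative
Pure literal count = 2

2


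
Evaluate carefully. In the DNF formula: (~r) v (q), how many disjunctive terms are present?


A DNF formula is a disjunction of terms (conjunctions).
Terms are separated by v.
Counting the disjuncts: 2 terms.

2


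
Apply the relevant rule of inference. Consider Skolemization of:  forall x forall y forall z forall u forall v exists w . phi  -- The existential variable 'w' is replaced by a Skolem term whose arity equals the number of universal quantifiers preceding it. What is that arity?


Quantifier prefix: forall x forall y forall z forall u forall v exists w
'w' is existentially quantified at position 6.
Universal variables preceding it: x, y, z, u, v
Skolem function arity = 5

5


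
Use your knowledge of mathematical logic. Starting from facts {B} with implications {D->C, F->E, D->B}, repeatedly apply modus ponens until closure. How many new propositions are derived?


Initial facts: {B}
Apply modus ponens to closure:
  (no implication fires)
Final known: {B}
New propositions: {(none)}
Count = 0

0


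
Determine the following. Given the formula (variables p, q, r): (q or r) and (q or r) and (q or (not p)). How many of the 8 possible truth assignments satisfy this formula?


Evaluate all 8 assignments for p, q, r:
p=0, q=0, r=0: 0
p=0, q=0, r=1: 1
p=0, q=1, r=0: 1
p=0, q=1, r=1: 1
p=1, q=0, r=0: 0
p=1, q=0, r=1: 0
p=1, q=1, r=0: 1
p=1, q=1, r=1: 1
Satisfying count = 5

5


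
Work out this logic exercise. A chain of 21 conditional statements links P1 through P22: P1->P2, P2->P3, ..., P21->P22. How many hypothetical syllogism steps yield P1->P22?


With 21 implications in a chain connecting 22 propositions:
P1->P2, P2->P3, ..., P21->P22
Steps needed = (number of implications) - 1 = 21 - 1 = 20

20


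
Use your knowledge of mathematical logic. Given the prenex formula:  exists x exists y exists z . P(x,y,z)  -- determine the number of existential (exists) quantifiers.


Quantifier prefix: exists x exists y exists z
Mark each quantifier type:
  E E E
Universal count = 0, Existential count = 3
Asked for existential (exists) quantifiers: 3

3


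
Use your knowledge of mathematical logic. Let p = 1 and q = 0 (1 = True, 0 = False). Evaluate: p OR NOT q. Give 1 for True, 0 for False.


p = 1, q = 0
Operation: p OR NOT q
Evaluate: 1 OR NOT 0 = 1

1


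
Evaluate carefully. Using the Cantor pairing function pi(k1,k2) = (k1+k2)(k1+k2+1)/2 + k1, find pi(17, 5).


k1 + k2 = 22
(k1+k2)(k1+k2+1)/2 = 22 * 23 / 2 = 253
pi = 253 + 17 = 270

270


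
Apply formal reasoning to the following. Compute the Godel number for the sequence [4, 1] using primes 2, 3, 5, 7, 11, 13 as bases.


Encode each element as an exponent of the corresponding prime:
  2^4 = 16
  3^1 = 3
Product = 16 * 3 = 48

48


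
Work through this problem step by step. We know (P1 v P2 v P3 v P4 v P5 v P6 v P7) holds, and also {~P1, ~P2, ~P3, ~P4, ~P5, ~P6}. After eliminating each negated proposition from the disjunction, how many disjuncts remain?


Original disjuncts (7): P1, P2, P3, P4, P5, P6, P7
Negated (eliminate): ~P1, ~P2, ~P3, ~P4, ~P5, ~P6
Remaining disjuncts: P7
Count = 7 - 6 = 1

1


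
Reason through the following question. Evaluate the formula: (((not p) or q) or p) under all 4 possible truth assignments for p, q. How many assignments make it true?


Check all 4 assignments:
p=0, q=0: 1
p=0, q=1: 1
p=1, q=0: 1
p=1, q=1: 1
Count of True = 4

4


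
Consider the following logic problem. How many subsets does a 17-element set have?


The power set of a set with n elements has 2^n elements.
|P(S)| = 2^17 = 131072

131072


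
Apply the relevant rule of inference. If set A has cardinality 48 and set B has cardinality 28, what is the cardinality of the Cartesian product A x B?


The Cartesian product A x B contains all ordered pairs (a, b).
|A x B| = |A| * |B| = 48 * 28 = 1344

1344


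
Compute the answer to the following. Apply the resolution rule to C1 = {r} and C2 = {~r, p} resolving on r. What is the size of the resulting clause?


Remove r from C1 and ~r from C2.
C1 remainder: {}
C2 remainder: {p}
Union (resolvent): {p}
Resolvent has 1 literal(s).

1


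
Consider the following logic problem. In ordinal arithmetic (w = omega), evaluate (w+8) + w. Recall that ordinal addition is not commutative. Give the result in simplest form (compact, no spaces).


Compute (w+8) + w.
Ordinal + is associative but NOT commutative; for finite n>0, n + w = w but w + n stays w+n.
(w+8) + w = w + (8+w) = w + w = w*2 (the finite tail 8 is absorbed by the right w).
Result = w*2

w*2


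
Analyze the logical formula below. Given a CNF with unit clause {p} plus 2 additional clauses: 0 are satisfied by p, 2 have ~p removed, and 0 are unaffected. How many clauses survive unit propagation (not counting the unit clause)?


Satisfied (removed): 0
Shortened (remain): 2
Unchanged (remain): 0
Remaining = 2 + 0 = 2

2


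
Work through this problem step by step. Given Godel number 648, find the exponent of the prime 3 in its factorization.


Factorize 648 by dividing by 3 repeatedly.
Division steps: 3 divides 648 exactly 4 time(s).
Exponent of 3 = 4

4


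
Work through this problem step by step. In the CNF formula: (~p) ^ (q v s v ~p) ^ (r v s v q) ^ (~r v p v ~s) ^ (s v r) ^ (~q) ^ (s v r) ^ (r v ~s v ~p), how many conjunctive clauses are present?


A CNF formula is a conjunction of clauses.
Clauses are separated by ^.
Counting the conjuncts: 8 clauses.

8


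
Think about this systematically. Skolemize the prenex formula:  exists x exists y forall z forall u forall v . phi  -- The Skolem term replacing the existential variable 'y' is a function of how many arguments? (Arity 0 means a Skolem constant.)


Quantifier prefix: exists x exists y forall z forall u forall v
'y' is existentially quantified at position 2.
No universal quantifiers precede it.
Skolem function arity = 0 (a Skolem constant)

0


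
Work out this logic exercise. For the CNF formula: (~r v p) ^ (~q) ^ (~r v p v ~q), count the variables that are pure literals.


Check each variable for pure literal status:
p: pure positive
q: pure negative
r: pure negative
Pure literal count = 3

3


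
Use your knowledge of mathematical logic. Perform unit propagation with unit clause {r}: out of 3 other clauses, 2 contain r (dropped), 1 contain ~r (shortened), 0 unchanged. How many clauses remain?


Satisfied (removed): 2
Shortened (remain): 1
Unchanged (remain): 0
Remaining = 1 + 0 = 1

1


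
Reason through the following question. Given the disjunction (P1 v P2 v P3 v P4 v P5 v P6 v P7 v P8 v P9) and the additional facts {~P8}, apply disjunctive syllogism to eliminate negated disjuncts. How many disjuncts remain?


Original disjuncts (9): P1, P2, P3, P4, P5, P6, P7, P8, P9
Negated (eliminate): ~P8
Remaining disjuncts: P1, P2, P3, P4, P5, P6, P7, P9
Count = 9 - 1 = 8

8


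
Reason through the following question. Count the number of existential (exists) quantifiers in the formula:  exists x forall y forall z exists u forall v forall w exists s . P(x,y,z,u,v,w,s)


Quantifier prefix: exists x forall y forall z exists u forall v forall w exists s
Mark each quantifier type:
  E U U E U U E
Universal count = 4, Existential count = 3
Asked for existential (exists) quantifiers: 3

3


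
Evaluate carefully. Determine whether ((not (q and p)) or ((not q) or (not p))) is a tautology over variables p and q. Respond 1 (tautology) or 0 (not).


Check all 4 assignments:
p=0, q=0: 1
p=0, q=1: 1
p=1, q=0: 1
p=1, q=1: 0
Satisfying count = 3/4.
Tautology iff count = 4: no.

0


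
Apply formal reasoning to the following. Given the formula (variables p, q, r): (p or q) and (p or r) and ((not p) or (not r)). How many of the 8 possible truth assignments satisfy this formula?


Evaluate all 8 assignments for p, q, r:
p=0, q=0, r=0: 0
p=0, q=0, r=1: 0
p=0, q=1, r=0: 0
p=0, q=1, r=1: 1
p=1, q=0, r=0: 1
p=1, q=0, r=1: 0
p=1, q=1, r=0: 1
p=1, q=1, r=1: 0
Satisfying count = 3

3


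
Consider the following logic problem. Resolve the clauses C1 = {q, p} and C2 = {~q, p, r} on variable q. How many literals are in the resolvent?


Remove q from C1 and ~q from C2.
C1 remainder: {p}
C2 remainder: {p, r}
Union (resolvent): {p, r}
Resolvent has 2 literal(s).

2


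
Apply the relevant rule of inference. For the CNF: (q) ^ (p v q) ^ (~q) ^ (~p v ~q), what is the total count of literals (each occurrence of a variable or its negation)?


Counting literals in each clause:
Clause 1: 1 literal(s)
Clause 2: 2 literal(s)
Clause 3: 1 literal(s)
Clause 4: 2 literal(s)
Total = 6

6


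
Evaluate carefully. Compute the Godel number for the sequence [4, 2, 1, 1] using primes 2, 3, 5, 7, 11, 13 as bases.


Encode each element as an exponent of the corresponding prime:
  2^4 = 16
  3^2 = 9
  5^1 = 5
  7^1 = 7
Product = 16 * 9 * 5 * 7 = 5040

5040


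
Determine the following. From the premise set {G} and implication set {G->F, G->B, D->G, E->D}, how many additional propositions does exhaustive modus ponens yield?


Initial facts: {G}
Apply modus ponens to closure:
  G and G->F  =>  F
  G and G->B  =>  B
Final known: {B, F, G}
New propositions: {B, F}
Count = 2

2


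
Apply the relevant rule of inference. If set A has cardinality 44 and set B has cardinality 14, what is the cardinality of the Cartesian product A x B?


The Cartesian product A x B contains all ordered pairs (a, b).
|A x B| = |A| * |B| = 44 * 14 = 616

616


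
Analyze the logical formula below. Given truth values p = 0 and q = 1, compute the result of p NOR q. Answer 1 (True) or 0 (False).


p = 0, q = 1
Operation: p NOR q
Evaluate: 0 NOR 1 = 0

0


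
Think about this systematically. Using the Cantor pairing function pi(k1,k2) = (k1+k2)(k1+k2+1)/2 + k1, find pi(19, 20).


k1 + k2 = 39
(k1+k2)(k1+k2+1)/2 = 39 * 40 / 2 = 780
pi = 780 + 19 = 799

799


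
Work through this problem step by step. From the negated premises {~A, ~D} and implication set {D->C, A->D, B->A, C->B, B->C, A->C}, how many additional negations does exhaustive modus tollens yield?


Initial negated facts: {~A, ~D}
Apply modus tollens to closure:
  ~A and B->A  =>  ~B
  ~B and C->B  =>  ~C
Final negated: {~A, ~B, ~C, ~D}
New negations: {~B, ~C}
Count = 2

2


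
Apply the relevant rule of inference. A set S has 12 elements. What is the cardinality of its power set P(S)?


The power set of a set with n elements has 2^n elements.
|P(S)| = 2^12 = 4096

4096


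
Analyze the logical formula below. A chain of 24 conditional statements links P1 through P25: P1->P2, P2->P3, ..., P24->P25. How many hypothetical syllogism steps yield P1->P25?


With 24 implications in a chain connecting 25 propositions:
P1->P2, P2->P3, ..., P24->P25
Steps needed = (number of implications) - 1 = 24 - 1 = 23

23


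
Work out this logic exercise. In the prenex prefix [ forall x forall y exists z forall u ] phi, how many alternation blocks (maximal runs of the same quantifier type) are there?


Quantifier-type sequence: A A E A  (A=forall, E=exists)
Group into maximal same-type runs:
  Ax2 | Ex1 | Ax1
Number of blocks = 3

3


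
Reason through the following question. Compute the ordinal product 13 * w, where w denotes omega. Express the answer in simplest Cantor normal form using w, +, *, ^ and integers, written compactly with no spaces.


Compute 13 * w.
Ordinal * is associative and left-distributive over +, but NOT commutative; for finite n>1, n*w = w but w*n stays w*n.
For finite n>0, n * w = sup{n*k : k<w} = w. So 13 * w = w.
Result = w

w


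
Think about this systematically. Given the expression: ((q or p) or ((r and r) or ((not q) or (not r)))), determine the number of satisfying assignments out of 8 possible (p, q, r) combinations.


Check all 8 assignments:
p=0, q=0, r=0: 1
p=0, q=0, r=1: 1
p=0, q=1, r=0: 1
p=0, q=1, r=1: 1
p=1, q=0, r=0: 1
p=1, q=0, r=1: 1
p=1, q=1, r=0: 1
p=1, q=1, r=1: 1
Count of True = 8

8


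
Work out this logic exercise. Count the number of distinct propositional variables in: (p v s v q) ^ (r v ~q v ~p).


Identify each variable that appears in the formula.
Variables found: p, q, r, s
Count = 4

4


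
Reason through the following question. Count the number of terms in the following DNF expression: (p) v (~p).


A DNF formula is a disjunction of terms (conjunctions).
Terms are separated by v.
Counting the disjuncts: 2 terms.

2


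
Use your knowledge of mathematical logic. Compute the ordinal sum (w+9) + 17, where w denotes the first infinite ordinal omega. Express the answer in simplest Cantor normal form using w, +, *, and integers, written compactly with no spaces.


Compute (w+9) + 17.
Ordinal + is associative but NOT commutative; for finite n>0, n + w = w but w + n stays w+n.
By associativity: (w+9) + 17 = w + (9+17) = w+26.
Result = w+26

w+26


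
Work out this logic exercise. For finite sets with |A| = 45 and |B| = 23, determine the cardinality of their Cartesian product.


The Cartesian product A x B contains all ordered pairs (a, b).
|A x B| = |A| * |B| = 45 * 23 = 1035

1035


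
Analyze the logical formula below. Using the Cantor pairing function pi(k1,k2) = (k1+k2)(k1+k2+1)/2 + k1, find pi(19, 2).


k1 + k2 = 21
(k1+k2)(k1+k2+1)/2 = 21 * 22 / 2 = 231
pi = 231 + 19 = 250

250


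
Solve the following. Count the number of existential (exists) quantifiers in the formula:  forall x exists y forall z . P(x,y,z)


Quantifier prefix: forall x exists y forall z
Mark each quantifier type:
  U E U
Universal count = 2, Existential count = 1
Asked for existential (exists) quantifiers: 1

1


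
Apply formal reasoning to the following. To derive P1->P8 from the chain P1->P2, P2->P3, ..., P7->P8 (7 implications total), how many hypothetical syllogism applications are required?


With 7 implications in a chain connecting 8 propositions:
P1->P2, P2->P3, ..., P7->P8
Steps needed = (number of implications) - 1 = 7 - 1 = 6

6


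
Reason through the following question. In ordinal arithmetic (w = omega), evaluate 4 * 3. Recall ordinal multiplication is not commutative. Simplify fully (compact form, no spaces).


Compute 4 * 3.
Ordinal * is associative and left-distributive over +, but NOT commutative; for finite n>1, n*w = w but w*n stays w*n.
Both finite; ordinal * agrees with natural *: 4 * 3 = 12.
Result = 12

12


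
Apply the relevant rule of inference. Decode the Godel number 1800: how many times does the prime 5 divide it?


Factorize 1800 by dividing by 5 repeatedly.
Division steps: 5 divides 1800 exactly 2 time(s).
Exponent of 5 = 2

2


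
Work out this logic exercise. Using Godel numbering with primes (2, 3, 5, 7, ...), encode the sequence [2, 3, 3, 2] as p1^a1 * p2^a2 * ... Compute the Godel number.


Encode each element as an exponent of the corresponding prime:
  2^2 = 4
  3^3 = 27
  5^3 = 125
  7^2 = 49
Product = 4 * 27 * 125 * 49 = 661500

661500


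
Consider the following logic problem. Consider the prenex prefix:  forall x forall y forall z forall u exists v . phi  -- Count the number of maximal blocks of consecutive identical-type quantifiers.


Quantifier-type sequence: A A A A E  (A=forall, E=exists)
Group into maximal same-type runs:
  Ax4 | Ex1
Number of blocks = 2

2


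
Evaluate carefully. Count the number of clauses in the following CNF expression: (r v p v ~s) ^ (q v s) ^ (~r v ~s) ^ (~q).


A CNF formula is a conjunction of clauses.
Clauses are separated by ^.
Counting the conjuncts: 4 clauses.

4


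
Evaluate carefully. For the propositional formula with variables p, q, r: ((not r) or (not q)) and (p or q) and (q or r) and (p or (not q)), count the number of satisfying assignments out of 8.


Evaluate all 8 assignments for p, q, r:
p=0, q=0, r=0: 0
p=0, q=0, r=1: 0
p=0, q=1, r=0: 0
p=0, q=1, r=1: 0
p=1, q=0, r=0: 0
p=1, q=0, r=1: 1
p=1, q=1, r=0: 1
p=1, q=1, r=1: 0
Satisfying count = 2

2


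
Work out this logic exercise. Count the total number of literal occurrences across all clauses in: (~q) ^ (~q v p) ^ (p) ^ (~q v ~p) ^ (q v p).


Counting literals in each clause:
Clause 1: 1 literal(s)
Clause 2: 2 literal(s)
Clause 3: 1 literal(s)
Clause 4: 2 literal(s)
Clause 5: 2 literal(s)
Total = 8

8


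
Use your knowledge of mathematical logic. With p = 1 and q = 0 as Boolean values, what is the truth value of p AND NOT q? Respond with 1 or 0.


p = 1, q = 0
Operation: p AND NOT q
Evaluate: 1 AND NOT 0 = 1

1


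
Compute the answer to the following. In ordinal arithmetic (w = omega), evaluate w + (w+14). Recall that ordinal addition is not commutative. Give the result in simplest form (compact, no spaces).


Compute w + (w+14).
Ordinal + is associative but NOT commutative; for finite n>0, n + w = w but w + n stays w+n.
w + (w+14) = (w+w) + 14 = w*2+14.
Result = w*2+14

w*2+14


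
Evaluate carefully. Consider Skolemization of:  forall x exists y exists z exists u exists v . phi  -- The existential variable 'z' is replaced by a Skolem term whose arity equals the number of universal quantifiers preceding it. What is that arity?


Quantifier prefix: forall x exists y exists z exists u exists v
'z' is existentially quantified at position 3.
Universal variables preceding it: x
Skolem function arity = 1

1


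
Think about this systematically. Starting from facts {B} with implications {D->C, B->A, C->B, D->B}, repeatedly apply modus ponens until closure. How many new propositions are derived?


Initial facts: {B}
Apply modus ponens to closure:
  B and B->A  =>  A
Final known: {A, B}
New propositions: {A}
Count = 1

1


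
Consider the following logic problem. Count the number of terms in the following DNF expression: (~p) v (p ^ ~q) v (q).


A DNF formula is a disjunction of terms (conjunctions).
Terms are separated by v.
Counting the disjuncts: 3 terms.

3


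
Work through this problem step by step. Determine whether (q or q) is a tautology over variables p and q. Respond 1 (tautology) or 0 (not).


Check all 4 assignments:
p=0, q=0: 0
p=0, q=1: 1
p=1, q=0: 0
p=1, q=1: 1
Satisfying count = 2/4.
Tautology iff count = 4: no.

0


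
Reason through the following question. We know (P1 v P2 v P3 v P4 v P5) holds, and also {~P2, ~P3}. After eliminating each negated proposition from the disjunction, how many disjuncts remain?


Original disjuncts (5): P1, P2, P3, P4, P5
Negated (eliminate): ~P2, ~P3
Remaining disjuncts: P1, P4, P5
Count = 5 - 2 = 3

3


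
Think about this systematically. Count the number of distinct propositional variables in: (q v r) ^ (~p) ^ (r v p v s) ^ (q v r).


Identify each variable that appears in the formula.
Variables found: p, q, r, s
Count = 4

4


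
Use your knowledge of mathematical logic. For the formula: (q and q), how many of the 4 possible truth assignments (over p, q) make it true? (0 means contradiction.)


Check all 4 assignments:
p=0, q=0: 0
p=0, q=1: 1
p=1, q=0: 0
p=1, q=1: 1
Count of True = 2

2


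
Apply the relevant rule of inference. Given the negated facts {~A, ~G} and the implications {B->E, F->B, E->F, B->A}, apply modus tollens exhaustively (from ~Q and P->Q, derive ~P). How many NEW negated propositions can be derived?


Initial negated facts: {~A, ~G}
Apply modus tollens to closure:
  ~A and B->A  =>  ~B
  ~B and F->B  =>  ~F
  ~F and E->F  =>  ~E
Final negated: {~A, ~B, ~E, ~F, ~G}
New negations: {~B, ~E, ~F}
Count = 3

3


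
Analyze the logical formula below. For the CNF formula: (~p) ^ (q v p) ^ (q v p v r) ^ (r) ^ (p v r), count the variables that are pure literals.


Check each variable for pure literal status:
p: mixed (not pure)
q: pure positive
r: pure positive
Pure literal count = 2

2


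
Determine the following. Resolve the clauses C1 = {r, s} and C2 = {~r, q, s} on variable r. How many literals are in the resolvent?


Remove r from C1 and ~r from C2.
C1 remainder: {s}
C2 remainder: {q, s}
Union (resolvent): {q, s}
Resolvent has 2 literal(s).

2


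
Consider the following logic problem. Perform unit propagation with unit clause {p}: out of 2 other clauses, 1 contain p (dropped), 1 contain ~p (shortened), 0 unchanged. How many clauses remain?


Satisfied (removed): 1
Shortened (remain): 1
Unchanged (remain): 0
Remaining = 1 + 0 = 1

1


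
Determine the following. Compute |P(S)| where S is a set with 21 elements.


The power set of a set with n elements has 2^n elements.
|P(S)| = 2^21 = 2097152

2097152


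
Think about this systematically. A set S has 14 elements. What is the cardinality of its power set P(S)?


The power set of a set with n elements has 2^n elements.
|P(S)| = 2^14 = 16384

16384


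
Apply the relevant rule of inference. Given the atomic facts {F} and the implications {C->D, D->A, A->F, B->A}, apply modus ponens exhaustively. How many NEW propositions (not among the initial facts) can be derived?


Initial facts: {F}
Apply modus ponens to closure:
  (no implication fires)
Final known: {F}
New propositions: {(none)}
Count = 0

0


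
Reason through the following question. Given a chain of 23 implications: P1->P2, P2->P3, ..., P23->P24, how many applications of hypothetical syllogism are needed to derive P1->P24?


With 23 implications in a chain connecting 24 propositions:
P1->P2, P2->P3, ..., P23->P24
Steps needed = (number of implications) - 1 = 23 - 1 = 22

22


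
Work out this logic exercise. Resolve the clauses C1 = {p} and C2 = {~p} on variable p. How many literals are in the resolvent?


Remove p from C1 and ~p from C2.
C1 remainder: {}
C2 remainder: {}
Union (resolvent): {} (empty clause)
Resolvent has 0 literal(s).

0


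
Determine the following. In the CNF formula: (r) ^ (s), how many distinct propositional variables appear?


Identify each variable that appears in the formula.
Variables found: r, s
Count = 2

2


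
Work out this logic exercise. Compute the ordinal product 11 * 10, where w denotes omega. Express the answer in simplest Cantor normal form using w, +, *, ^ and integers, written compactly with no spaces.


Compute 11 * 10.
Ordinal * is associative and left-distributive over +, but NOT commutative; for finite n>1, n*w = w but w*n stays w*n.
Both finite; ordinal * agrees with natural *: 11 * 10 = 110.
Result = 110

110


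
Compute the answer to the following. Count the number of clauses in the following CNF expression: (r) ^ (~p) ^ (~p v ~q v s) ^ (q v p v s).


A CNF formula is a conjunction of clauses.
Clauses are separated by ^.
Counting the conjuncts: 4 clauses.

4


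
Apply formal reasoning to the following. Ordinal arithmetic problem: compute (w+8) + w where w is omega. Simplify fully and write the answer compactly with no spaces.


Compute (w+8) + w.
Ordinal + is associative but NOT commutative; for finite n>0, n + w = w but w + n stays w+n.
(w+8) + w = w + (8+w) = w + w = w*2 (the finite tail 8 is absorbed by the right w).
Result = w*2

w*2


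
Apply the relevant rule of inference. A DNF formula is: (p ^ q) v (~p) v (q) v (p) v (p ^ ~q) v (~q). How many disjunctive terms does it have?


A DNF formula is a disjunction of terms (conjunctions).
Terms are separated by v.
Counting the disjuncts: 6 terms.

6


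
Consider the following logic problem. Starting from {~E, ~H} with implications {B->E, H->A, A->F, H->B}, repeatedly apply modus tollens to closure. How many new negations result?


Initial negated facts: {~E, ~H}
Apply modus tollens to closure:
  ~E and B->E  =>  ~B
Final negated: {~B, ~E, ~H}
New negations: {~B}
Count = 1

1


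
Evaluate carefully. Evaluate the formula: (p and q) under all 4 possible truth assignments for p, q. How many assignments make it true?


Check all 4 assignments:
p=0, q=0: 0
p=0, q=1: 0
p=1, q=0: 0
p=1, q=1: 1
Count of True = 1

1


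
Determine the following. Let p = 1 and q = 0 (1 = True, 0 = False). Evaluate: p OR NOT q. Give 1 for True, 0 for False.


p = 1, q = 0
Operation: p OR NOT q
Evaluate: 1 OR NOT 0 = 1

1


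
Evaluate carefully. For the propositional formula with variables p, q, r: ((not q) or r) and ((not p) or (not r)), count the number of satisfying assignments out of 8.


Evaluate all 8 assignments for p, q, r:
p=0, q=0, r=0: 1
p=0, q=0, r=1: 1
p=0, q=1, r=0: 0
p=0, q=1, r=1: 1
p=1, q=0, r=0: 1
p=1, q=0, r=1: 0
p=1, q=1, r=0: 0
p=1, q=1, r=1: 0
Satisfying count = 4

4


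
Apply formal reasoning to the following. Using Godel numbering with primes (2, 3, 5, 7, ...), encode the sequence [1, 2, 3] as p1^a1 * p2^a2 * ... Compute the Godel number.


Encode each element as an exponent of the corresponding prime:
  2^1 = 2
  3^2 = 9
  5^3 = 125
Product = 2 * 9 * 125 = 2250

2250


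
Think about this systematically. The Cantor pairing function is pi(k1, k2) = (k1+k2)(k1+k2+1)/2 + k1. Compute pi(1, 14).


k1 + k2 = 15
(k1+k2)(k1+k2+1)/2 = 15 * 16 / 2 = 120
pi = 120 + 1 = 121

121


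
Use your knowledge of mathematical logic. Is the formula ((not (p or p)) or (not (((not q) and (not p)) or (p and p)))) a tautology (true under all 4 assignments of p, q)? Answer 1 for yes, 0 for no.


Check all 4 assignments:
p=0, q=0: 1
p=0, q=1: 1
p=1, q=0: 0
p=1, q=1: 0
Satisfying count = 2/4.
Tautology iff count = 4: no.

0


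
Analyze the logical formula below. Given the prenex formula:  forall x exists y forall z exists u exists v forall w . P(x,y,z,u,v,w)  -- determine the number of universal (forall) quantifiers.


Quantifier prefix: forall x exists y forall z exists u exists v forall w
Mark each quantifier type:
  U E U E E U
Universal count = 3, Existential count = 3
Asked for universal (forall) quantifiers: 3

3


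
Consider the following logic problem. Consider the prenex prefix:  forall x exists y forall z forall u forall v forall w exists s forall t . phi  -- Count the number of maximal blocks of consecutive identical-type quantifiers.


Quantifier-type sequence: A E A A A A E A  (A=forall, E=exists)
Group into maximal same-type runs:
  Ax1 | Ex1 | Ax4 | Ex1 | Ax1
Number of blocks = 5

5


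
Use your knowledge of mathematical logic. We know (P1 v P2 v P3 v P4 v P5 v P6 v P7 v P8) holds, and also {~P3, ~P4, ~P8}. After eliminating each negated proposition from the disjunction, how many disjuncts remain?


Original disjuncts (8): P1, P2, P3, P4, P5, P6, P7, P8
Negated (eliminate): ~P3, ~P4, ~P8
Remaining disjuncts: P1, P2, P5, P6, P7
Count = 8 - 3 = 5

5


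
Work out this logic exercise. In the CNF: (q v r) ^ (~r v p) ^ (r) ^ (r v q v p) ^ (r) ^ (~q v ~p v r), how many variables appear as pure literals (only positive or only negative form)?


Check each variable for pure literal status:
p: mixed (not pure)
q: mixed (not pure)
r: mixed (not pure)
Pure literal count = 0

0


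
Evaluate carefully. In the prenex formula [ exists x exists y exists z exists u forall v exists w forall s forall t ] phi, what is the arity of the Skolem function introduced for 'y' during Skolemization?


Quantifier prefix: exists x exists y exists z exists u forall v exists w forall s forall t
'y' is existentially quantified at position 2.
No universal quantifiers precede it.
Skolem function arity = 0 (a Skolem constant)

0


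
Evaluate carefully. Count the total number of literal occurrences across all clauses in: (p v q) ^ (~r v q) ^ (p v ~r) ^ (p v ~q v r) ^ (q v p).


Counting literals in each clause:
Clause 1: 2 literal(s)
Clause 2: 2 literal(s)
Clause 3: 2 literal(s)
Clause 4: 3 literal(s)
Clause 5: 2 literal(s)
Total = 11

11


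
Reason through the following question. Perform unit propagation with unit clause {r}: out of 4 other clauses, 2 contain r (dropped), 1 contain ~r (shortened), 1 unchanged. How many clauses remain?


Satisfied (removed): 2
Shortened (remain): 1
Unchanged (remain): 1
Remaining = 1 + 1 = 2

2


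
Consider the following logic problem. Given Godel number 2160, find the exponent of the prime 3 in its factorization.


Factorize 2160 by dividing by 3 repeatedly.
Division steps: 3 divides 2160 exactly 3 time(s).
Exponent of 3 = 3

3


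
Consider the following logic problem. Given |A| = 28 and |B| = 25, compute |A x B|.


The Cartesian product A x B contains all ordered pairs (a, b).
|A x B| = |A| * |B| = 28 * 25 = 700

700


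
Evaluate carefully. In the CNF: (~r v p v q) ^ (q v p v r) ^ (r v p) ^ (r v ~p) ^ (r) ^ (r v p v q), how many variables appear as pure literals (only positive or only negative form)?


Check each variable for pure literal status:
p: mixed (not pure)
q: pure positive
r: mixed (not pure)
Pure literal count = 1

1


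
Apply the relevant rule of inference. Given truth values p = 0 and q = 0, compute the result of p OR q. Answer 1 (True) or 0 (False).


p = 0, q = 0
Operation: p OR q
Evaluate: 0 OR 0 = 0

0


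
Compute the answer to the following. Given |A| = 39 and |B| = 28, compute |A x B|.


The Cartesian product A x B contains all ordered pairs (a, b).
|A x B| = |A| * |B| = 39 * 28 = 1092

1092


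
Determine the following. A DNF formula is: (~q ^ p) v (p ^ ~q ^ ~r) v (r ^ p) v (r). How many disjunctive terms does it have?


A DNF formula is a disjunction of terms (conjunctions).
Terms are separated by v.
Counting the disjuncts: 4 terms.

4
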